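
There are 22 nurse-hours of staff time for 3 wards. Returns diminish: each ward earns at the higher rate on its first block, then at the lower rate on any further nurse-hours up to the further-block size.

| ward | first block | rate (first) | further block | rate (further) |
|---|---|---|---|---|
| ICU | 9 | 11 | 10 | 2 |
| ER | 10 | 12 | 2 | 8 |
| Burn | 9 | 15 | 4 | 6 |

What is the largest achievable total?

288

Treat each block as its own option and order by rate: Burn/tier1 15 > ER/tier1 12 > ICU/tier1 11 > ER/tier2 8 > Burn/tier2 6 > ICU/tier2 2.
Fill Burn tier1 block (9 at 15) — 13 left.
ER tier1 at 12: fill all 10 — 3 left.
ICU tier1 at 11: only 3 left, fill 3.
Total = 15×9 + 12×10 + 11×3 = 288.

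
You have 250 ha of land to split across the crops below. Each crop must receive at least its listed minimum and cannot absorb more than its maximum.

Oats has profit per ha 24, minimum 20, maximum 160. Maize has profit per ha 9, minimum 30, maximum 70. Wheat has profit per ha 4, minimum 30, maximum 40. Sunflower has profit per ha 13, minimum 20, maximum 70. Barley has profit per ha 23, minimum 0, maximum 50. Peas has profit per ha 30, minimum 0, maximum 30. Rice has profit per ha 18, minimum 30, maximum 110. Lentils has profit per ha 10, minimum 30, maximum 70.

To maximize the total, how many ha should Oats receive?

Meeting every minimum uses 20+30+30+20+0+0+30+30 = 160 ha, leaving 90.
Order the crops by profit per ha: Peas 30 > Oats 24 > Barley 23 > Rice 18 > Sunflower 13 > Lentils 10 > Maize 9 > Wheat 4.
Give Peas 30 more to hit its cap of 30 → 60 left.
Oats: +60 (room for 140) → 80. Pool exhausted.

80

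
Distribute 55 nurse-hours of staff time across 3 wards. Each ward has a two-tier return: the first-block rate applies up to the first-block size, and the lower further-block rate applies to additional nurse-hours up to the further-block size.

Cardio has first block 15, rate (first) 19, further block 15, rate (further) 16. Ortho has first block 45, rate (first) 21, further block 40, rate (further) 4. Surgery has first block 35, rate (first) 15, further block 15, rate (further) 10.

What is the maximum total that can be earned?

1135

Rank every tier by rate: Ortho/first 21 > Cardio/first 19 > Cardio/second 16 > Surgery/first 15 > Surgery/second 10 > Ortho/second 4.
Fill Ortho first block (45 at 21) ; 10 left.
Cardio/first: +10 of 15 at 19; pool empty.
Total = 21×45 + 19×10 = 1135.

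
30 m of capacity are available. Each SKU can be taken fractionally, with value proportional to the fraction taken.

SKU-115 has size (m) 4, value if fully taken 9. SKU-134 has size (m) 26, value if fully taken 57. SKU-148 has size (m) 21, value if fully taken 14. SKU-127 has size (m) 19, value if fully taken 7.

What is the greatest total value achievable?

66

Sort by value density: SKU-115 9/4≈2.25, SKU-134 57/26≈2.19, SKU-148 14/21≈0.667, SKU-127 7/19≈0.368.
SKU-115: take in full, 4 m for value 9 → 26 left.
Take all of SKU-134 (26 m, value 57) → 0 m left.
Total value = 66.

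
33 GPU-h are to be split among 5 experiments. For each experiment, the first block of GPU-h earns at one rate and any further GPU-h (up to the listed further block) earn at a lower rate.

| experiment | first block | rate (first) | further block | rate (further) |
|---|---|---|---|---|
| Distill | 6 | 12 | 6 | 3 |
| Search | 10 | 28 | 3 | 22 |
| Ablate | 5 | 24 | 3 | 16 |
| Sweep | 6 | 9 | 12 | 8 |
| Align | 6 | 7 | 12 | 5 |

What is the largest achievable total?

Rank every tier by rate: Search/first 28 > Ablate/first 24 > Search/second 22 > Ablate/second 16 > Distill/first 12 > Sweep/first 9 > Sweep/second 8 > Align/first 7 > Align/second 5 > Distill/second 3.
Search/first (28): +10 → 23 left.
Ablate first at 24: fill all 5 → 18 left.
Search second at 22: fill all 3 → 15 left.
Ablate second at 16: fill all 3 → 12 left.
Distill/first (12): +6 → 6 left.
Sweep first at 9: fill all 6 → 0 left.
Total = 28×10 + 24×5 + 22×3 + 16×3 + 12×6 + 9×6 = 640.

640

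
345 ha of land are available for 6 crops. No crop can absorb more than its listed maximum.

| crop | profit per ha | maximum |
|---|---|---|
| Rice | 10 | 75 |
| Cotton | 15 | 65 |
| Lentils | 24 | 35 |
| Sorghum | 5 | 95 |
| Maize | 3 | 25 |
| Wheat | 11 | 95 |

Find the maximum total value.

Order the crops by profit per ha: Lentils 24 > Cotton 15 > Wheat 11 > Rice 10 > Sorghum 5 > Maize 3.
Lentils: +35 to 35 (cap) ; 310 left.
Give Cotton 65 to hit its cap of 65 ; 245 left.
Wheat: +95 to 95 (cap) ; 150 left.
Give Rice 75 to hit its cap of 75 ; 75 left.
Sorghum: +75 (room for 95) → 75. Pool exhausted.
Total = 10×75 + 15×65 + 24×35 + 5×75 + 11×95 = 3985.

3985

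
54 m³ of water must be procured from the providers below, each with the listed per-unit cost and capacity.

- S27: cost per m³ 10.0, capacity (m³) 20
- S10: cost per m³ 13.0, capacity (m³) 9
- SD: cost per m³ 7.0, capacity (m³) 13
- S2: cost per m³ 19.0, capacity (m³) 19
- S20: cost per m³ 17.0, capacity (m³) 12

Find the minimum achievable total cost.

612

Use providers in increasing cost order.
SD at 7.0: take all 13 m³ → 41 still needed.
Take 20 from S27 at 10.0 → need 21 more.
S10 at 13.0: take all 9 m³ → 12 still needed.
S20 at 17.0: take all 12 m³ → 0 still needed.
S2: unused.
Cost = 13×7.0 + 20×10.0 + 9×13.0 + 12×17.0 = 612.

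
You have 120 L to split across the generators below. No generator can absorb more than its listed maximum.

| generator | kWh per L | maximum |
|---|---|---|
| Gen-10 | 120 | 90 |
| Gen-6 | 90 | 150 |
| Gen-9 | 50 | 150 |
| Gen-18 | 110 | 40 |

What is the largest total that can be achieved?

Highest kWh per L first: Gen-10 120 > Gen-18 110 > Gen-6 90 > Gen-9 50.
Give Gen-10 90 to hit its cap of 90 → 30 left.
Gen-18 has room for 40 but only 30 remain, so it gets 30.
Total = 120×90 + 110×30 = 14100.

14100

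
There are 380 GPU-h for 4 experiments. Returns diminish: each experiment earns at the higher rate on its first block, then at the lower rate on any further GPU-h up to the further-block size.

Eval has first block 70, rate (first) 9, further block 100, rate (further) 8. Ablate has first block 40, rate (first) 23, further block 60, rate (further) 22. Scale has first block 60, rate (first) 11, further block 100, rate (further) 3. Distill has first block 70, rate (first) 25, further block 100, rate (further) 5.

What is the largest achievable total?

Rank every tier by rate: Distill/T1 25 > Ablate/T1 23 > Ablate/T2 22 > Scale/T1 11 > Eval/T1 9 > Eval/T2 8 > Distill/T2 5 > Scale/T2 3.
Distill T1 at 25: fill all 70 → 310 left.
Ablate/T1 (23): +40 → 270 left.
Ablate/T2 (22): +60 → 210 left.
Scale T1 at 11: fill all 60 → 150 left.
Eval/T1 (9): +70 → 80 left.
80 remain; put them into Eval T2 at 8.
Total = 25×70 + 23×40 + 22×60 + 11×60 + 9×70 + 8×80 = 5920.

5920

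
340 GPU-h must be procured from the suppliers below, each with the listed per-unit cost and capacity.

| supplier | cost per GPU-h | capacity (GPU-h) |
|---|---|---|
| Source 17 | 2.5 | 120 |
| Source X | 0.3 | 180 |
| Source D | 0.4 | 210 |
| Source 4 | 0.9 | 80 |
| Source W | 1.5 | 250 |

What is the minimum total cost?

118

Use suppliers in increasing cost order.
Take 180 from Source X at 0.3 ; need 160 more.
Source D at 0.4: take 160 of its 210 ; requirement met.
Source 4, Source W, Source 17: unused.
Cost = 180×0.3 + 160×0.4 = 118.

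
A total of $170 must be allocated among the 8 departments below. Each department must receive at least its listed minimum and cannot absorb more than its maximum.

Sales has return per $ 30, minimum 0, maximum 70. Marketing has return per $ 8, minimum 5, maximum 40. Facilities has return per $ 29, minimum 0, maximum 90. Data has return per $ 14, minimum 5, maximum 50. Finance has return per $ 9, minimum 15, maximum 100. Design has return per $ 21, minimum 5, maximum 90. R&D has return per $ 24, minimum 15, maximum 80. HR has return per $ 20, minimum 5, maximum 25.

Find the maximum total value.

Meeting every minimum uses 0+5+0+5+15+5+15+5 = 50 $, leaving 120.
Highest return per $ first: Sales 30 > Facilities 29 > R&D 24 > Design 21 > HR 20 > Data 14 > Finance 9 > Marketing 8.
Sales: +70 to 70 (cap) — 50 left.
Facilities has room for 90 more but only 50 remain, so it gets 50.
Total = 30×70 + 8×5 + 29×50 + 14×5 + 9×15 + 21×5 + 24×15 + 20×5 = 4360.

4360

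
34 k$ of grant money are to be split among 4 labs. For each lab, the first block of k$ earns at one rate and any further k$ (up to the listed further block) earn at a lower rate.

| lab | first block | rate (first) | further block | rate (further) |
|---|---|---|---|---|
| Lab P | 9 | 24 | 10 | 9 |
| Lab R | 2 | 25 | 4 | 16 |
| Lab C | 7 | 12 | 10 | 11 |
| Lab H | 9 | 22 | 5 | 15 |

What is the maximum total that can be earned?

Treat each block as its own option and order by rate: Lab R/T1 25 > Lab P/T1 24 > Lab H/T1 22 > Lab R/T2 16 > Lab H/T2 15 > Lab C/T1 12 > Lab C/T2 11 > Lab P/T2 9.
Lab R/T1 (25): +2 — 32 left.
Lab P T1 at 24: fill all 9 — 23 left.
Fill Lab H T1 block (9 at 22) — 14 left.
Fill Lab R T2 block (4 at 16) — 10 left.
Fill Lab H T2 block (5 at 15) — 5 left.
Lab C/T1: +5 of 7 at 12; pool empty.
Total = 25×2 + 24×9 + 22×9 + 16×4 + 15×5 + 12×5 = 663.

663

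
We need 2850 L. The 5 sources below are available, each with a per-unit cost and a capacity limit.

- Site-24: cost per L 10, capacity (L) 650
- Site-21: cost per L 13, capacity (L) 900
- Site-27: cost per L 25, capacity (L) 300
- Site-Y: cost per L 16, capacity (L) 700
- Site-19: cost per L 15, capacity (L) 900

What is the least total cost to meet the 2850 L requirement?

Fill from the cheapest source first.
Site-24 at 10: take all 650 L — 2200 still needed.
Take 900 from Site-21 at 13 — need 1300 more.
Site-19 at 15: take all 900 L — 400 still needed.
Site-Y at 16: take 400 of its 700 — requirement met.
Site-27: unused.
Cost = 650×10 + 900×13 + 900×15 + 400×16 = 38100.

38100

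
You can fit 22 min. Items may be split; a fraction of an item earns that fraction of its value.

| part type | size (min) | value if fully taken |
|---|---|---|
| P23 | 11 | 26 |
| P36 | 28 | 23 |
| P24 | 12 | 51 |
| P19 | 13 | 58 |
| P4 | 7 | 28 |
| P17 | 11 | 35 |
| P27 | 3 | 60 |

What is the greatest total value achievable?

143.5

Sort by value density: P27 60/3≈20, P19 58/13≈4.46, P24 51/12≈4.25, P4 28/7≈4, P17 35/11≈3.18, P23 26/11≈2.36, P36 23/28≈0.821.
All 3 min of P27 fit (value 60) → 19 remain.
Take all of P19 (13 min, value 58) → 6 min left.
Only 6 min remain; take 6/12 of P24 for value 51×6/12 = 25.5.
Total value = 143.5.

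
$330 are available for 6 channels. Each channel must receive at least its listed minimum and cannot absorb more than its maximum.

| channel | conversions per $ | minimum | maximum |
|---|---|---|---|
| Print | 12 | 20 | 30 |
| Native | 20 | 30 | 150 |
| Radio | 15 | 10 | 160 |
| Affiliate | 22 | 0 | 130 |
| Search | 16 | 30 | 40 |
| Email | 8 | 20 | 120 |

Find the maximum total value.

6290

Meeting every minimum uses 20+30+10+0+30+20 = 110 $, leaving 220.
Highest conversions per $ first: Affiliate 22 > Native 20 > Search 16 > Radio 15 > Print 12 > Email 8.
Affiliate takes 130 more to reach its cap of 130 → 90 left.
Only 90 left; Native takes them to reach 120.
Total = 12×20 + 20×120 + 15×10 + 22×130 + 16×30 + 8×20 = 6290.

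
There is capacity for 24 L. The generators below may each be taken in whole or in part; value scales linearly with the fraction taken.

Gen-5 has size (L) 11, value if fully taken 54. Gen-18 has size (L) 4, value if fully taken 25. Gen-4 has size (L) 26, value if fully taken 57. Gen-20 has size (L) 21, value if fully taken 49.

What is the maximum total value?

100

Sort by value density: Gen-18 25/4≈6.25, Gen-5 54/11≈4.91, Gen-20 49/21≈2.33, Gen-4 57/26≈2.19.
Take all of Gen-18 (4 L, value 25) ; 20 L left.
All 11 L of Gen-5 fit (value 54) ; 9 remain.
Fill the last 9 L with part of Gen-20: 9/21 of it earns 21.
Total value = 100.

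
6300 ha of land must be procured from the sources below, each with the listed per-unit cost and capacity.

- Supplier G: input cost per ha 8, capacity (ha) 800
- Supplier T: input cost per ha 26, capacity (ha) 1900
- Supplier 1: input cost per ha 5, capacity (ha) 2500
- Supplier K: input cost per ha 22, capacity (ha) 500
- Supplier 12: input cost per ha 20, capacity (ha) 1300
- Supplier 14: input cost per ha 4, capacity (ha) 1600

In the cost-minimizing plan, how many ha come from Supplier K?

100

Cheapest first:
Supplier 14 (4): use full 1600 ; 4700 ha to go.
Supplier 1 (5): use full 2500 ; 2200 ha to go.
Supplier G at 8: take all 800 ha ; 1400 still needed.
Take 1300 from Supplier 12 at 20 ; need 100 more.
Take 100 from Supplier K at 22 to finish.
Supplier T: unused.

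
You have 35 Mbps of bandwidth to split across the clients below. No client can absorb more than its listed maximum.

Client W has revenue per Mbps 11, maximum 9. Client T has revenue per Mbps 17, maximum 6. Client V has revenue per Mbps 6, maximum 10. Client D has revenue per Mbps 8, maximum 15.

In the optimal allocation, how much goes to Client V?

5

Rank by revenue per Mbps: Client T 17 > Client W 11 > Client D 8 > Client V 6.
Client T: +6 to 6 (cap) → 29 left.
Client W: +9 to 9 (cap) → 20 left.
Client D: +15 to 15 (cap) → 5 left.
Only 5 left; Client V takes them to reach 5.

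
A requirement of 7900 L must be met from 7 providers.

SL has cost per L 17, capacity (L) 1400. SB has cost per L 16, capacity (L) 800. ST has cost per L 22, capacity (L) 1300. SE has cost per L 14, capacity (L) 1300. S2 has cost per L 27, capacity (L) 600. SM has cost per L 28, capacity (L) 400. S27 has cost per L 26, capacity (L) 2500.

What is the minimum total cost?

164600

Use providers in increasing cost order.
SE at 14: take all 1300 L — 6600 still needed.
SB at 16: take all 800 L — 5800 still needed.
Take 1400 from SL at 17 — need 4400 more.
ST at 22: take all 1300 L — 3100 still needed.
S27 (26): use full 2500 — 600 L to go.
S2 at 27: take all 600 L — 0 still needed.
SM: unused.
Cost = 1300×14 + 800×16 + 1400×17 + 1300×22 + 2500×26 + 600×27 = 164600.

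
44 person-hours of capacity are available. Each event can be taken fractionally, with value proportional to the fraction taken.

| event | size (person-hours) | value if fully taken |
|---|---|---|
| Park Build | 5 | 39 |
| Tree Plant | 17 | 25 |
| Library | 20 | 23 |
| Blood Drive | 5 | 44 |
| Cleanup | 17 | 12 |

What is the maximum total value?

Sort by value density: Blood Drive 44/5≈8.8, Park Build 39/5≈7.8, Tree Plant 25/17≈1.47, Library 23/20≈1.15, Cleanup 12/17≈0.706.
All 5 person-hours of Blood Drive fit (value 44) ; 39 remain.
Take all of Park Build (5 person-hours, value 39) ; 34 person-hours left.
Tree Plant: take in full, 17 person-hours for value 25 ; 17 left.
Fill the last 17 person-hours with part of Library: 17/20 of it earns 19.55.
Total value = 127.55.

127.55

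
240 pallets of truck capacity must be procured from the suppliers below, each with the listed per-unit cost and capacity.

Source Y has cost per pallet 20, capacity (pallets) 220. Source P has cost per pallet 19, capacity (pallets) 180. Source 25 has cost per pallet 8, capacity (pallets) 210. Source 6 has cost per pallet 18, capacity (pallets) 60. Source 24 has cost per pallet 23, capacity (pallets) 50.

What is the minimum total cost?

2220

Use suppliers in increasing cost order.
Source 25 at 8: take all 210 pallets ; 30 still needed.
Source 6 (18): take the remaining 30 ; done.
Source P, Source Y, Source 24: unused.
Cost = 210×8 + 30×18 = 2220.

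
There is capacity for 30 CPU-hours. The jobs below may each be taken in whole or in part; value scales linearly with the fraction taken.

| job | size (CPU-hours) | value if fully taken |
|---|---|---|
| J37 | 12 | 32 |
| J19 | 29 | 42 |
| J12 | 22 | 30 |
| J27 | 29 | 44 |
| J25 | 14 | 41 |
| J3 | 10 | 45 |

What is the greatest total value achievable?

Sort by value density: J3 45/10≈4.5, J25 41/14≈2.93, J37 32/12≈2.67, J27 44/29≈1.52, J19 42/29≈1.45, J12 30/22≈1.36.
Take all of J3 (10 CPU-hours, value 45) ; 20 CPU-hours left.
Take all of J25 (14 CPU-hours, value 41) ; 6 CPU-hours left.
Fill the last 6 CPU-hours with part of J37: 6/12 of it earns 16.
Total value = 102.

102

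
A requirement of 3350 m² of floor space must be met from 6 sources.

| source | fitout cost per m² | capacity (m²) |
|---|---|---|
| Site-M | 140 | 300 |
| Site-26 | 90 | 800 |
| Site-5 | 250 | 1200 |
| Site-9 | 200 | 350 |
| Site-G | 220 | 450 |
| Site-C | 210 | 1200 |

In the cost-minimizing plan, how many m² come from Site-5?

Use sources in increasing cost order.
Site-26 at 90: take all 800 m² ; 2550 still needed.
Take 300 from Site-M at 140 ; need 2250 more.
Take 350 from Site-9 at 200 ; need 1900 more.
Site-C (210): use full 1200 ; 700 m² to go.
Take 450 from Site-G at 220 ; need 250 more.
Take 250 from Site-5 at 250 to finish.

250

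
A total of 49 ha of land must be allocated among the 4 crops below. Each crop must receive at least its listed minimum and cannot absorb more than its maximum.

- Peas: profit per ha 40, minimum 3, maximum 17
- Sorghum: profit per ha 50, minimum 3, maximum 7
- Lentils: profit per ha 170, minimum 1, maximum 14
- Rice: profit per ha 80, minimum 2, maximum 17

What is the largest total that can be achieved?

4530

Meeting every minimum uses 3+3+1+2 = 9 ha, leaving 40.
Order the crops by profit per ha: Lentils 170 > Rice 80 > Sorghum 50 > Peas 40.
Lentils takes 13 more to reach its cap of 14 ; 27 left.
Rice: +15 to 17 (cap) ; 12 left.
Sorghum: +4 to 7 (cap) ; 8 left.
Peas: +8 (room for 14) → 11. Pool exhausted.
Total = 40×11 + 50×7 + 170×14 + 80×17 = 4530.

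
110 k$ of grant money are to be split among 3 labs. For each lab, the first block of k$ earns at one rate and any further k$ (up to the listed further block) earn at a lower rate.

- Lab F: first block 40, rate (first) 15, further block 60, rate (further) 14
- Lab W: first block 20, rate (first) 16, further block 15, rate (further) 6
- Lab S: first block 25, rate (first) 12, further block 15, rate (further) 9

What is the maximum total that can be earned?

Order all 6 blocks by rate: Lab W/tier1 16 > Lab F/tier1 15 > Lab F/tier2 14 > Lab S/tier1 12 > Lab S/tier2 9 > Lab W/tier2 6.
Lab W/tier1 (16): +20 → 90 left.
Lab F tier1 at 15: fill all 40 → 50 left.
50 remain; put them into Lab F tier2 at 14.
Total = 16×20 + 15×40 + 14×50 = 1620.

1620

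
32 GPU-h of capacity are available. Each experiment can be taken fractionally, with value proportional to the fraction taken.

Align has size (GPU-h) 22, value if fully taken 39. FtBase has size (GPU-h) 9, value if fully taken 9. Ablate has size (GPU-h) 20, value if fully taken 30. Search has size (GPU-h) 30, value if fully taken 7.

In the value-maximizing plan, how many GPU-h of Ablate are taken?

Rank by value-to-size ratio: Align 39/22≈1.77, Ablate 30/20≈1.5, FtBase 9/9≈1, Search 7/30≈0.233.
All 22 GPU-h of Align fit (value 39) — 10 remain.
Only 10 GPU-h remain; take 10/20 of Ablate for value 30×10/20 = 15.

10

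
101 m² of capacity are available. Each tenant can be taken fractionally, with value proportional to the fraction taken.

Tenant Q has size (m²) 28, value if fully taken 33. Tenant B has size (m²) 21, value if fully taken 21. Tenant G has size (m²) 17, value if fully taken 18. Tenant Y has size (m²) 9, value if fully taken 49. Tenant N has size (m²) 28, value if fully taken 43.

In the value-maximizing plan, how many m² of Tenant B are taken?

19

Sort by value density: Tenant Y 49/9≈5.44, Tenant N 43/28≈1.54, Tenant Q 33/28≈1.18, Tenant G 18/17≈1.06, Tenant B 21/21≈1.
Tenant Y: take in full, 9 m² for value 49 ; 92 left.
Take all of Tenant N (28 m², value 43) ; 64 m² left.
Tenant Q: take in full, 28 m² for value 33 ; 36 left.
Tenant G: take in full, 17 m² for value 18 ; 19 left.
Only 19 m² remain; take 19/21 of Tenant B for value 21×19/21 = 19.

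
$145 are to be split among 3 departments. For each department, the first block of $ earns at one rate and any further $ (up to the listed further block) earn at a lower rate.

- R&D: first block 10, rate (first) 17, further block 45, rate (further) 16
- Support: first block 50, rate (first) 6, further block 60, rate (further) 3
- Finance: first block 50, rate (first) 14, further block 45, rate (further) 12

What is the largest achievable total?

Order all 6 blocks by rate: R&D/tier1 17 > R&D/tier2 16 > Finance/tier1 14 > Finance/tier2 12 > Support/tier1 6 > Support/tier2 3.
Fill R&D tier1 block (10 at 17) ; 135 left.
R&D tier2 at 16: fill all 45 ; 90 left.
Finance tier1 at 14: fill all 50 ; 40 left.
40 remain; put them into Finance tier2 at 12.
Total = 17×10 + 16×45 + 14×50 + 12×40 = 2070.

2070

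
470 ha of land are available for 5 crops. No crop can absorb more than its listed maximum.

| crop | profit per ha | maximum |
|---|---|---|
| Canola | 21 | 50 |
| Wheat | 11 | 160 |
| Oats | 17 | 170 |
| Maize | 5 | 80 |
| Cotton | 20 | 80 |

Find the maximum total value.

7350

Rank by profit per ha: Canola 21 > Cotton 20 > Oats 17 > Wheat 11 > Maize 5.
Give Canola 50 to hit its cap of 50 → 420 left.
Cotton: +80 to 80 (cap) → 340 left.
Give Oats 170 to hit its cap of 170 → 170 left.
Wheat: +160 to 160 (cap) → 10 left.
Only 10 left; Maize takes them to reach 10.
Total = 21×50 + 11×160 + 17×170 + 5×10 + 20×80 = 7350.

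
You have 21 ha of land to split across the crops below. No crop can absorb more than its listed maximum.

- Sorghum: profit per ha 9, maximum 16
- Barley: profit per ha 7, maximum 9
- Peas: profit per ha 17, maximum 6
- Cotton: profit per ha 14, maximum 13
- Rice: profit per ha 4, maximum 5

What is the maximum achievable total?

Rank by profit per ha: Peas 17 > Cotton 14 > Sorghum 9 > Barley 7 > Rice 4.
Peas takes 6 to reach its cap of 6 ; 15 left.
Cotton takes 13 to reach its cap of 13 ; 2 left.
Sorghum has room for 16 but only 2 remain, so it gets 2.
Total = 9×2 + 17×6 + 14×13 = 302.

302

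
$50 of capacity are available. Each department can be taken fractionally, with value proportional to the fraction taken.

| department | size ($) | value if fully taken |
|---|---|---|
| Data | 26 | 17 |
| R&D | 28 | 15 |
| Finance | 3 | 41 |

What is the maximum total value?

Sort by value density: Finance 41/3≈13.7, Data 17/26≈0.654, R&D 15/28≈0.536.
Take all of Finance (3 $, value 41) ; 47 $ left.
All 26 $ of Data fit (value 17) ; 21 remain.
Fill the last 21 $ with part of R&D: 21/28 of it earns 11.25.
Total value = 69.25.

69.25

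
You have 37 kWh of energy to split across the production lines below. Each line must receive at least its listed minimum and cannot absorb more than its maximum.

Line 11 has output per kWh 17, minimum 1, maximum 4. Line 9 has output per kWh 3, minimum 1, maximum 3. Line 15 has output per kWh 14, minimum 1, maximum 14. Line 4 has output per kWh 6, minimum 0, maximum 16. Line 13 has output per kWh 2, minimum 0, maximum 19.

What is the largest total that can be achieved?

Meeting every minimum uses 1+1+1+0+0 = 3 kWh, leaving 34.
Order the production lines by output per kWh: Line 11 17 > Line 15 14 > Line 4 6 > Line 9 3 > Line 13 2.
Give Line 11 3 more to hit its cap of 4 ; 31 left.
Line 15 takes 13 more to reach its cap of 14 ; 18 left.
Give Line 4 16 more to hit its cap of 16 ; 2 left.
Line 9 takes 2 more to reach its cap of 3 ; 0 left.
Total = 17×4 + 3×3 + 14×14 + 6×16 = 369.

369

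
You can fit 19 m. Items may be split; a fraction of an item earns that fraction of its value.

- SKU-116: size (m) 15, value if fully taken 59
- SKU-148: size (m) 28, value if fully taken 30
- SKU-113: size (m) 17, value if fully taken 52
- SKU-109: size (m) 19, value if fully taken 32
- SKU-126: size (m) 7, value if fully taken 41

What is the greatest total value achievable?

Rank by value-to-size ratio: SKU-126 41/7≈5.86, SKU-116 59/15≈3.93, SKU-113 52/17≈3.06, SKU-109 32/19≈1.68, SKU-148 30/28≈1.07.
All 7 m of SKU-126 fit (value 41) ; 12 remain.
Only 12 m remain; take 12/15 of SKU-116 for value 59×12/15 = 47.2.
Total value = 88.2.

88.2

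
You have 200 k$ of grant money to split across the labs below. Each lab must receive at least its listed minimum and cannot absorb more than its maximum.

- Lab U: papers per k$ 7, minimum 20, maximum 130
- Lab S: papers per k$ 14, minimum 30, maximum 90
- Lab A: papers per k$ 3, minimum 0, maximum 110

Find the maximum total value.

Meeting every minimum uses 20+30+0 = 50 k$, leaving 150.
Rank by papers per k$: Lab S 14 > Lab U 7 > Lab A 3.
Lab S takes 60 more to reach its cap of 90 → 90 left.
Only 90 left; Lab U takes them to reach 110.
Total = 7×110 + 14×90 = 2030.

2030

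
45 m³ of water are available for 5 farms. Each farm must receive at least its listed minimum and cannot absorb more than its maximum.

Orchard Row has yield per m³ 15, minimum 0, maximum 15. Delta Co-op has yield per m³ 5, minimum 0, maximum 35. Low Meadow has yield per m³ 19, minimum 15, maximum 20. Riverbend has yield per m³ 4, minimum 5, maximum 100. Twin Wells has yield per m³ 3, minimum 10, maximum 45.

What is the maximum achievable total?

580

Meeting every minimum uses 0+0+15+5+10 = 30 m³, leaving 15.
Rank by yield per m³: Low Meadow 19 > Orchard Row 15 > Delta Co-op 5 > Riverbend 4 > Twin Wells 3.
Low Meadow takes 5 more to reach its cap of 20 → 10 left.
Orchard Row has room for 15 more but only 10 remain, so it gets 10.
Total = 15×10 + 19×20 + 4×5 + 3×10 = 580.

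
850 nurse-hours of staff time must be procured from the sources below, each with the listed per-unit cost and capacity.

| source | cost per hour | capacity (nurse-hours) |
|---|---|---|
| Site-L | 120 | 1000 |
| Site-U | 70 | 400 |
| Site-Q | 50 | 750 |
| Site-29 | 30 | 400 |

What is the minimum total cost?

34500

Cheapest first:
Site-29 (30): use full 400 — 450 nurse-hours to go.
Take 450 from Site-Q at 50 to finish.
Site-U, Site-L: unused.
Cost = 400×30 + 450×50 = 34500.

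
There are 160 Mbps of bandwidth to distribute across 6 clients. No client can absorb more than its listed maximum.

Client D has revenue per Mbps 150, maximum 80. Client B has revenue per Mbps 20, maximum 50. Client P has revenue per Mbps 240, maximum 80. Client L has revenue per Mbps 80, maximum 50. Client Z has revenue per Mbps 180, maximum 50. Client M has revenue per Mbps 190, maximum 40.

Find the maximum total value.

34000

Order the clients by revenue per Mbps: Client P 240 > Client M 190 > Client Z 180 > Client D 150 > Client L 80 > Client B 20.
Give Client P 80 to hit its cap of 80 ; 80 left.
Client M: +40 to 40 (cap) ; 40 left.
Client Z: +40 (room for 50) → 40. Pool exhausted.
Total = 240×80 + 180×40 + 190×40 = 34000.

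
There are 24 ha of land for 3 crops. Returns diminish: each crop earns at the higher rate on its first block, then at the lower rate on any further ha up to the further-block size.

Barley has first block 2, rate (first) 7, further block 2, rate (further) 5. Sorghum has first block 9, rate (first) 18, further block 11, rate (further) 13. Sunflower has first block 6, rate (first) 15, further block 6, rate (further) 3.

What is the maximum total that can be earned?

369

Rank every tier by rate: Sorghum/tier1 18 > Sunflower/tier1 15 > Sorghum/tier2 13 > Barley/tier1 7 > Barley/tier2 5 > Sunflower/tier2 3.
Sorghum tier1 at 18: fill all 9 ; 15 left.
Sunflower/tier1 (15): +6 ; 9 left.
Sorghum/tier2: +9 of 11 at 13; pool empty.
Total = 18×9 + 15×6 + 13×9 = 369.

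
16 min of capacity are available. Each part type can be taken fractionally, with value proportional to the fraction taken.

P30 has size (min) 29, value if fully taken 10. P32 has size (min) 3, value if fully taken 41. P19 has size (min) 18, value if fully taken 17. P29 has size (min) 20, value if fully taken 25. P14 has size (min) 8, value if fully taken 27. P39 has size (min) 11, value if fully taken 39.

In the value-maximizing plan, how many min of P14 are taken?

Sort by value density: P32 41/3≈13.7, P39 39/11≈3.55, P14 27/8≈3.38, P29 25/20≈1.25, P19 17/18≈0.944, P30 10/29≈0.345.
P32: take in full, 3 min for value 41 ; 13 left.
Take all of P39 (11 min, value 39) ; 2 min left.
Only 2 min remain; take 2/8 of P14 for value 27×2/8 = 6.75.

2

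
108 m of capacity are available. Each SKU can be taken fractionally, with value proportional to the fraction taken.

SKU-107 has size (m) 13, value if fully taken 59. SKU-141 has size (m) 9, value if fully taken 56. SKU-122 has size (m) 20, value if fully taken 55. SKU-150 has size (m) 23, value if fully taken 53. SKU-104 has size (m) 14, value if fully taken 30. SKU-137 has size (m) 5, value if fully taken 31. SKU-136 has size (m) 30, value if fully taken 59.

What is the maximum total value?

331.2

Rank by value-to-size ratio: SKU-141 56/9≈6.22, SKU-137 31/5≈6.2, SKU-107 59/13≈4.54, SKU-122 55/20≈2.75, SKU-150 53/23≈2.3, SKU-104 30/14≈2.14, SKU-136 59/30≈1.97.
All 9 m of SKU-141 fit (value 56) → 99 remain.
SKU-137: take in full, 5 m for value 31 → 94 left.
All 13 m of SKU-107 fit (value 59) → 81 remain.
SKU-122: take in full, 20 m for value 55 → 61 left.
SKU-150: take in full, 23 m for value 53 → 38 left.
All 14 m of SKU-104 fit (value 30) → 24 remain.
Fill the last 24 m with part of SKU-136: 24/30 of it earns 47.2.
Total value = 331.2.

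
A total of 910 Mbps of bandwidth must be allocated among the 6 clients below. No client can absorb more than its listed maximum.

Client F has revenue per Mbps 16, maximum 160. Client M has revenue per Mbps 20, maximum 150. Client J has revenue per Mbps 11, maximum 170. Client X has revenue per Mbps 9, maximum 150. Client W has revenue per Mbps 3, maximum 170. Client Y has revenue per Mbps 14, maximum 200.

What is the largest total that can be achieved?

Rank by revenue per Mbps: Client M 20 > Client F 16 > Client Y 14 > Client J 11 > Client X 9 > Client W 3.
Client M takes 150 to reach its cap of 150 — 760 left.
Client F takes 160 to reach its cap of 160 — 600 left.
Give Client Y 200 to hit its cap of 200 — 400 left.
Give Client J 170 to hit its cap of 170 — 230 left.
Client X: +150 to 150 (cap) — 80 left.
Client W: +80 (room for 170) → 80. Pool exhausted.
Total = 16×160 + 20×150 + 11×170 + 9×150 + 3×80 + 14×200 = 11820.

11820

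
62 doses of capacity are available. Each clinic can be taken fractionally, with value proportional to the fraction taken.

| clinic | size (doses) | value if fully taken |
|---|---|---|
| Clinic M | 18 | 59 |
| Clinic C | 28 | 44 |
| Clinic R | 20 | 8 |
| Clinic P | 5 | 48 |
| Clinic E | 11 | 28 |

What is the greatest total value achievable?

179

Best value per unit of size first: Clinic P 48/5≈9.6, Clinic M 59/18≈3.28, Clinic E 28/11≈2.55, Clinic C 44/28≈1.57, Clinic R 8/20≈0.4.
Take all of Clinic P (5 doses, value 48) — 57 doses left.
Take all of Clinic M (18 doses, value 59) — 39 doses left.
All 11 doses of Clinic E fit (value 28) — 28 remain.
All 28 doses of Clinic C fit (value 44) — 0 remain.
Total value = 179.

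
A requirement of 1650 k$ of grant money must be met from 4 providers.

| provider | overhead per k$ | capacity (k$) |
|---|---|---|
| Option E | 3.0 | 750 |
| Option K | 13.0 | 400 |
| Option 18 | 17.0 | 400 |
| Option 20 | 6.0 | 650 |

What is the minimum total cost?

Use providers in increasing cost order.
Take 750 from Option E at 3.0 ; need 900 more.
Option 20 at 6.0: take all 650 k$ ; 250 still needed.
Option K at 13.0: take 250 of its 400 ; requirement met.
Option 18: unused.
Cost = 750×3.0 + 650×6.0 + 250×13.0 = 9400.

9400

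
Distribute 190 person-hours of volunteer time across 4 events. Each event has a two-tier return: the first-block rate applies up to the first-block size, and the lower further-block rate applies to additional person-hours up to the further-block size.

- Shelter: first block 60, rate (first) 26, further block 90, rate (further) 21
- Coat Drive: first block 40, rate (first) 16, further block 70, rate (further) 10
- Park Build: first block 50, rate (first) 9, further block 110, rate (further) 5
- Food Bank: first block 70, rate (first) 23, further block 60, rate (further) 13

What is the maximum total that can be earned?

4430

Treat each block as its own option and order by rate: Shelter/first 26 > Food Bank/first 23 > Shelter/second 21 > Coat Drive/first 16 > Food Bank/second 13 > Coat Drive/second 10 > Park Build/first 9 > Park Build/second 5.
Shelter/first (26): +60 → 130 left.
Food Bank/first (23): +70 → 60 left.
Shelter second at 21: only 60 left, fill 60.
Total = 26×60 + 23×70 + 21×60 = 4430.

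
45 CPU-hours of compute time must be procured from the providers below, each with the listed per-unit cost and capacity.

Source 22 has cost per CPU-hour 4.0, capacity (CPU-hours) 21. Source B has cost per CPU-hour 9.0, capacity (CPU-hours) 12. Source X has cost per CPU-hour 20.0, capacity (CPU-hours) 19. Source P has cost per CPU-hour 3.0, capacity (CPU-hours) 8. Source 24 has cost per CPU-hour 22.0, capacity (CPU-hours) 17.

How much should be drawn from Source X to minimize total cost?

Cheapest first:
Take 8 from Source P at 3.0 → need 37 more.
Source 22 (4.0): use full 21 → 16 CPU-hours to go.
Source B (9.0): use full 12 → 4 CPU-hours to go.
Take 4 from Source X at 20.0 to finish.
Source 24: unused.

4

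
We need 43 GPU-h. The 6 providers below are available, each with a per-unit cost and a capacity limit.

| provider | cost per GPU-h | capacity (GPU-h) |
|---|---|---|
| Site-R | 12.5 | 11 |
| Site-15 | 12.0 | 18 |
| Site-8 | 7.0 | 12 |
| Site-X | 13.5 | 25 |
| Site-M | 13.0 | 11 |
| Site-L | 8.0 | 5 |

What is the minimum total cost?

440

Cheapest first:
Site-8 at 7.0: take all 12 GPU-h — 31 still needed.
Take 5 from Site-L at 8.0 — need 26 more.
Site-15 (12.0): use full 18 — 8 GPU-h to go.
Take 8 from Site-R at 12.5 to finish.
Site-M, Site-X: unused.
Cost = 12×7.0 + 5×8.0 + 18×12.0 + 8×12.5 = 440.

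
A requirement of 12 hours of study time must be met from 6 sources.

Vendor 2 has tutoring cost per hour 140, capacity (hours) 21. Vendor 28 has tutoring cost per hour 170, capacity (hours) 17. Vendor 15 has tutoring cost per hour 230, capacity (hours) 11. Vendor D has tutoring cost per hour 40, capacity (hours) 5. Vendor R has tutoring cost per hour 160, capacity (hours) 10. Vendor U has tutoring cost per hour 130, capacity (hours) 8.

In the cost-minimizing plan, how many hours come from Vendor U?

Cheapest first:
Vendor D (40): use full 5 — 7 hours to go.
Vendor U at 130: take 7 of its 8 — requirement met.
Vendor 2, Vendor R, Vendor 28, Vendor 15: unused.

7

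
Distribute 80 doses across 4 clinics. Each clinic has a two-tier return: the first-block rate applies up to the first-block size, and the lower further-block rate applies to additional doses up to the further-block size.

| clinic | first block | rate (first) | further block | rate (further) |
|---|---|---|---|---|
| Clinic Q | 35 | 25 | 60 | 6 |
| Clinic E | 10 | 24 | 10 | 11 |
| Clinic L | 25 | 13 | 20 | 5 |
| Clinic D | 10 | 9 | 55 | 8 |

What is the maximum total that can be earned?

Order all 8 blocks by rate: Clinic Q/T1 25 > Clinic E/T1 24 > Clinic L/T1 13 > Clinic E/T2 11 > Clinic D/T1 9 > Clinic D/T2 8 > Clinic Q/T2 6 > Clinic L/T2 5.
Fill Clinic Q T1 block (35 at 25) ; 45 left.
Fill Clinic E T1 block (10 at 24) ; 35 left.
Clinic L/T1 (13): +25 ; 10 left.
Clinic E T2 at 11: fill all 10 ; 0 left.
Total = 25×35 + 24×10 + 13×25 + 11×10 = 1550.

1550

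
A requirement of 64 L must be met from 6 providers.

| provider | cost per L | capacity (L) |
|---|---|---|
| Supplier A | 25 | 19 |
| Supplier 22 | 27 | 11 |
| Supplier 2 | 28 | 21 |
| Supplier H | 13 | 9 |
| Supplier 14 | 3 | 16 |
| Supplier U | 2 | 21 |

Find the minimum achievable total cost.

657

Cheapest first:
Supplier U (2): use full 21 ; 43 L to go.
Supplier 14 at 3: take all 16 L ; 27 still needed.
Supplier H (13): use full 9 ; 18 L to go.
Supplier A at 25: take 18 of its 19 ; requirement met.
Supplier 22, Supplier 2: unused.
Cost = 21×2 + 16×3 + 9×13 + 18×25 = 657.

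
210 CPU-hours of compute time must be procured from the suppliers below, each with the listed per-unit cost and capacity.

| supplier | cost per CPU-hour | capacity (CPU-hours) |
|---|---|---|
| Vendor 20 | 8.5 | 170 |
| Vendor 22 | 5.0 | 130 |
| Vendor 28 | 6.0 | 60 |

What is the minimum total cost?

Use suppliers in increasing cost order.
Vendor 22 (5.0): use full 130 → 80 CPU-hours to go.
Take 60 from Vendor 28 at 6.0 → need 20 more.
Vendor 20 (8.5): take the remaining 20 → done.
Cost = 130×5.0 + 60×6.0 + 20×8.5 = 1180.

1180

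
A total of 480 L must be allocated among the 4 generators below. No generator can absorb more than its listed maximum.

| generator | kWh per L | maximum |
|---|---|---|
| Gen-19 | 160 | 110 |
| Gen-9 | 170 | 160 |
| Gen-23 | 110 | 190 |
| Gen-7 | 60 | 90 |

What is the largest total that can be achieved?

Rank by kWh per L: Gen-9 170 > Gen-19 160 > Gen-23 110 > Gen-7 60.
Give Gen-9 160 to hit its cap of 160 ; 320 left.
Gen-19 takes 110 to reach its cap of 110 ; 210 left.
Gen-23: +190 to 190 (cap) ; 20 left.
Only 20 left; Gen-7 takes them to reach 20.
Total = 160×110 + 170×160 + 110×190 + 60×20 = 66900.

66900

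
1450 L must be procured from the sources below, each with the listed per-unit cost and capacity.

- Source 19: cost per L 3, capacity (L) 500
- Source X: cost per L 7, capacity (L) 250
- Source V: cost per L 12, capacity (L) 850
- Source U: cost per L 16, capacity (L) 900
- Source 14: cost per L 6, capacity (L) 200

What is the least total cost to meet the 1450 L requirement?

Cheapest first:
Source 19 at 3: take all 500 L — 950 still needed.
Source 14 at 6: take all 200 L — 750 still needed.
Source X (7): use full 250 — 500 L to go.
Source V (12): take the remaining 500 — done.
Source U: unused.
Cost = 500×3 + 200×6 + 250×7 + 500×12 = 10450.

10450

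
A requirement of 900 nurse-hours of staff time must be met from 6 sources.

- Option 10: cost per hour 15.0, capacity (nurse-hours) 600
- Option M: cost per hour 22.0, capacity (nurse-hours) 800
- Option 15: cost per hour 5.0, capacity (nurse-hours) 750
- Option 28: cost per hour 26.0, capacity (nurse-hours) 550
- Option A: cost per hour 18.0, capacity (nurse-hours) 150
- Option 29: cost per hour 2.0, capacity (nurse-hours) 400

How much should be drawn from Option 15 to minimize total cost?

Fill from the cheapest source first.
Option 29 at 2.0: take all 400 nurse-hours → 500 still needed.
Take 500 from Option 15 at 5.0 to finish.
Option 10, Option A, Option M, Option 28: unused.

500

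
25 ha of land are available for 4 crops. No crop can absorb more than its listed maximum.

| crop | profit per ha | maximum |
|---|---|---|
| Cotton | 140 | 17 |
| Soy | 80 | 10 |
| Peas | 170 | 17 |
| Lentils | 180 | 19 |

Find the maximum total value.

4440

Highest profit per ha first: Lentils 180 > Peas 170 > Cotton 140 > Soy 80.
Give Lentils 19 to hit its cap of 19 ; 6 left.
Peas has room for 17 but only 6 remain, so it gets 6.
Total = 170×6 + 180×19 = 4440.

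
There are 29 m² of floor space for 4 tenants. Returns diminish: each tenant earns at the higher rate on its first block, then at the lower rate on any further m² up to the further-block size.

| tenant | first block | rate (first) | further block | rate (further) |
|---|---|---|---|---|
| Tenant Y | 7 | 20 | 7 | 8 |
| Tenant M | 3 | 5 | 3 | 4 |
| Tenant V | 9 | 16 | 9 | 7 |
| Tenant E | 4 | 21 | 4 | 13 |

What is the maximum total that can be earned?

Treat each block as its own option and order by rate: Tenant E/tier1 21 > Tenant Y/tier1 20 > Tenant V/tier1 16 > Tenant E/tier2 13 > Tenant Y/tier2 8 > Tenant V/tier2 7 > Tenant M/tier1 5 > Tenant M/tier2 4.
Fill Tenant E tier1 block (4 at 21) ; 25 left.
Tenant Y tier1 at 20: fill all 7 ; 18 left.
Tenant V/tier1 (16): +9 ; 9 left.
Fill Tenant E tier2 block (4 at 13) ; 5 left.
Tenant Y tier2 at 8: only 5 left, fill 5.
Total = 21×4 + 20×7 + 16×9 + 13×4 + 8×5 = 460.

460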